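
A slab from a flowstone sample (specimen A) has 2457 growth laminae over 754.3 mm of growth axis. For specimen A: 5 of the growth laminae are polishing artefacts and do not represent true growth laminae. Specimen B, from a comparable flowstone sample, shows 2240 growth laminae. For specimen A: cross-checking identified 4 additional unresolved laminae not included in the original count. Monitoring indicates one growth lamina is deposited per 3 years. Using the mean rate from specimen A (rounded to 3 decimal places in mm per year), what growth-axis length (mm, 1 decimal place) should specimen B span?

685.4 mm

Specimen A: adjusted count: 2457 − 5 + 4 = 2456 growth laminae.
Specimen A: 2456 growth laminae at 3 years each span 2456 × 3 = 7368 years.
A: Mean rate = 754.3 mm / 7368 years ≈ 0.102 mm per year.
Specimen B: at 3 years per growth lamina, 2240 × 3 = 6720 years. For B, 0.102 mm/year × 6720 years = 685.4 mm.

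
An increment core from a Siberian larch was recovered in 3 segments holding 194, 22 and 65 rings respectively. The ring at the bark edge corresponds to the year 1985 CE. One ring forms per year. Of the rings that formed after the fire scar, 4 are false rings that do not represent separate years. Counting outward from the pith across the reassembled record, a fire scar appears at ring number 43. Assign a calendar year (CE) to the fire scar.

1751 CE

Total rings = 194 + 22 + 65 = 281.
Between ring 43 and the bark edge there are 281 − 43 = 238 rings.
238 − 4 false = 234 true rings after the fire scar.
1985 − 234 = 1751 CE.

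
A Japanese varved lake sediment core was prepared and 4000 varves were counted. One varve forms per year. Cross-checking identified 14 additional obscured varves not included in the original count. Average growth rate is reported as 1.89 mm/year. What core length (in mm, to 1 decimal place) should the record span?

7586.5 mm

True varve count = 4000 + 14 = 4014.
Length ≈ 1.89 × 4014 = 7586.5 mm.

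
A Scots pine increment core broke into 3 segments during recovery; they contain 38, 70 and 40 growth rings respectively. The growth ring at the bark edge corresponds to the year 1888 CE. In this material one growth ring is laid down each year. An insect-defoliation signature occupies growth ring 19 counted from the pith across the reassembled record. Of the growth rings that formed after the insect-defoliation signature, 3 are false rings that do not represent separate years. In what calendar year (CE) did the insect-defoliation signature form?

Total growth rings = 38 + 70 + 40 = 148.
148 − 19 = 129 growth rings lie beyond the insect-defoliation signature toward the bark edge.
Removing the 3 false growth rings leaves 129 − 3 = 126 true growth rings beyond the insect-defoliation signature.
Counting back 126 years from 1888 CE places the insect-defoliation signature in 1888 − 126 = 1762 CE.

1762 CE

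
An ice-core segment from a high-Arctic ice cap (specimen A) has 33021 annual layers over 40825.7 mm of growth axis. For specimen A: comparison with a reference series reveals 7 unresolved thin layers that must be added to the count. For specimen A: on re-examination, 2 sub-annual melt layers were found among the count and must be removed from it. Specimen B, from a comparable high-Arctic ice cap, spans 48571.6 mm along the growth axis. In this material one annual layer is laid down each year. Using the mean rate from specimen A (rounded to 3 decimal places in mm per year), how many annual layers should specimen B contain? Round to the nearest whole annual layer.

Specimen A: correcting the raw count gives 33021 − 2 + 7 = 33026 true annual layers.
A: 40825.7 mm over 33026 years gives 40825.7 / 33026 ≈ 1.236 mm per year.
For B, 48571.6 / 1.236 = 39297.41 years ≈ 39297 annual layers.

39297 annual layers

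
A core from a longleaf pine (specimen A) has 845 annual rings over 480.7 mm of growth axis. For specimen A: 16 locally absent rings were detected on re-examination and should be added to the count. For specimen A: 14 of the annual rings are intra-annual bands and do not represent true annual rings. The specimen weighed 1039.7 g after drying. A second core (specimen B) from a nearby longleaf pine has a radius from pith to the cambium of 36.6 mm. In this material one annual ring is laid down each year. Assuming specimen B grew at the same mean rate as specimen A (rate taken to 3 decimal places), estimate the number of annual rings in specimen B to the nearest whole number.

Specimen A: adjusted count: 845 − 14 + 16 = 847 annual rings.
A: 480.7 mm over 847 years gives 480.7 / 847 ≈ 0.568 mm per year.
B spans 36.6 / 0.568 = 64.44 years ≈ 64 annual rings.

64 annual rings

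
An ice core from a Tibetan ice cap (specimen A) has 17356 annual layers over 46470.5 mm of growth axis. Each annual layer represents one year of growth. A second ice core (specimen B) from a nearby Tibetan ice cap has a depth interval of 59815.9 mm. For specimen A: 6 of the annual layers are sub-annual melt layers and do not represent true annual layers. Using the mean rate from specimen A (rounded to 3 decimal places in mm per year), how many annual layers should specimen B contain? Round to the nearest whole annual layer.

22336 annual layers

Specimen A: correcting the raw count gives 17356 − 6 = 17350 true annual layers.
A: Mean rate = 46470.5 mm / 17350 years ≈ 2.678 mm/year.
Specimen B: 59815.9 mm / 2.678 mm per year = 22336.03 years ≈ 22336 annual layers.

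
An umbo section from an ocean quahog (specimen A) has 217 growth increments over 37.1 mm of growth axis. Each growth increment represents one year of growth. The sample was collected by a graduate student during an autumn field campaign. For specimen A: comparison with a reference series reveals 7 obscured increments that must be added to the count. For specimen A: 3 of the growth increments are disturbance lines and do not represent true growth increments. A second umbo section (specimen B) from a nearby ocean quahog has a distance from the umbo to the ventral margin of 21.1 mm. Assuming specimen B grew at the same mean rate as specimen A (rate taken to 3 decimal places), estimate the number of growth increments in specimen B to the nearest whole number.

126 growth increments

Specimen A: correcting the raw count gives 217 − 3 + 7 = 221 true growth increments.
A: Extension rate ≈ 37.1 / 221 = 0.168 mm/year.
For B, 21.1 / 0.168 = 125.60 years ≈ 126 growth increments.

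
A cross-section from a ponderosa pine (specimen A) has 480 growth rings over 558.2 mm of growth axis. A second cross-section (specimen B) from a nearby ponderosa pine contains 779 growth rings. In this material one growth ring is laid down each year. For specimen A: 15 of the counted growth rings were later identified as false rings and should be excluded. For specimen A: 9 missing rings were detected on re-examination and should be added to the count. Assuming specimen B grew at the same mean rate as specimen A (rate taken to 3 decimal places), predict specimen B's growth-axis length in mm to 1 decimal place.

917.7 mm

Specimen A: adjusted count: 480 − 15 + 9 = 474 growth rings.
A: 558.2 mm over 474 years gives 558.2 / 474 ≈ 1.178 mm/year.
For B, 1.178 mm/year × 779 years = 917.7 mm.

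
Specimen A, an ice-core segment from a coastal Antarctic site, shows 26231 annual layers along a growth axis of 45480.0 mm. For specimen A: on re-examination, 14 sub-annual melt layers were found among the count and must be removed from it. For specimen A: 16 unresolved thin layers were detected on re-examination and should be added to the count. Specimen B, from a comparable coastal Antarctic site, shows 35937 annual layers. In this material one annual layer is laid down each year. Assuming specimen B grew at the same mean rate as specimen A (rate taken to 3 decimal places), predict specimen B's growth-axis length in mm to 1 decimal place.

Specimen A: correcting the raw count gives 26231 − 14 + 16 = 26233 true annual layers.
A: 45480.0 mm over 26233 years gives 45480.0 / 26233 ≈ 1.734 mm per year.
B's length ≈ 1.734 × 35937 = 62314.8 mm.

62314.8 mm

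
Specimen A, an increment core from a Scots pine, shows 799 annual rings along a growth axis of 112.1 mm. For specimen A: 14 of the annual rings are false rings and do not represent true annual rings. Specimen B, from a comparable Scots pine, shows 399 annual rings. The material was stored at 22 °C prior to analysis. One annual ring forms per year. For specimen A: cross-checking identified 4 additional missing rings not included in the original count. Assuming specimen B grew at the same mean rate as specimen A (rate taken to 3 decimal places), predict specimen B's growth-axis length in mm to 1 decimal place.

56.7 mm

Specimen A: adjusted count: 799 − 14 + 4 = 789 annual rings.
A: 112.1 mm over 789 years gives 112.1 / 789 ≈ 0.142 mm/yr.
For B, 0.142 mm/year × 399 years = 56.7 mm.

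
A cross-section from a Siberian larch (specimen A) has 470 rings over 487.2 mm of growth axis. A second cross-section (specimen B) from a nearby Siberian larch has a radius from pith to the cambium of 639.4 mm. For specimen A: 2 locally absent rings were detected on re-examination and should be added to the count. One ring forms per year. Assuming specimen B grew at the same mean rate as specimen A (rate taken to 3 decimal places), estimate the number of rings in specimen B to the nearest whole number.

620 rings

Specimen A: adjusted count: 470 + 2 = 472 rings.
A: 487.2 mm over 472 years gives 487.2 / 472 ≈ 1.032 mm/yr.
For B, 639.4 / 1.032 = 619.57 years ≈ 620 rings.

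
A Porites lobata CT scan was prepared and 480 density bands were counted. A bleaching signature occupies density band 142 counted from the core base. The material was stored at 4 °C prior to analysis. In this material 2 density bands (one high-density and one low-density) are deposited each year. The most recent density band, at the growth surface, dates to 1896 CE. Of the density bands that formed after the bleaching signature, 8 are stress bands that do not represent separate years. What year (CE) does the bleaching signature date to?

The bleaching signature sits at density band 142 from the core base, so 480 − 142 = 338 density bands formed after it.
338 − 8 false = 330 true density bands after the bleaching signature.
Dividing by 2 density bands per year: 330 / 2 = 165 years.
Counting back 165 years from 1896 CE places the bleaching signature in 1896 − 165 = 1731 CE.

1731 CE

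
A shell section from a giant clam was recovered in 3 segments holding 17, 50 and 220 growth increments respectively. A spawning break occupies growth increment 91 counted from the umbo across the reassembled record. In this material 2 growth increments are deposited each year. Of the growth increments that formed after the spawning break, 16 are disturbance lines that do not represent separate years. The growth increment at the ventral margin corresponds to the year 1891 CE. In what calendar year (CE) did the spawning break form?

1801 CE

Total growth increments = 17 + 50 + 220 = 287.
287 − 91 = 196 growth increments lie beyond the spawning break toward the ventral margin.
Excluding 16 false growth increments: 196 − 16 = 180.
180 growth increments at 2 per year is 180 / 2 = 90 years.
Counting back 90 years from 1891 CE places the spawning break in 1891 − 90 = 1801 CE.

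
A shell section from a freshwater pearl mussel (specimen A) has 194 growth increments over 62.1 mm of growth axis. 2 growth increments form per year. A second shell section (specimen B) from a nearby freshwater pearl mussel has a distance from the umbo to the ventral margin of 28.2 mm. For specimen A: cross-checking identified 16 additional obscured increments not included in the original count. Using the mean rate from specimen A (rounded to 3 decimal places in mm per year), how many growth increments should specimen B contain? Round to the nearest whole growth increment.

95 growth increments

Specimen A: correcting the raw count gives 194 + 16 = 210 true growth increments.
Specimen A: with 2 growth increments per year, 210 / 2 = 105 years.
A: Mean rate = 62.1 mm / 105 years ≈ 0.591 mm/year.
For B, 28.2 / 0.591 = 47.72 years; at 2 growth increments per year that is 47.72 × 2 ≈ 95 growth increments.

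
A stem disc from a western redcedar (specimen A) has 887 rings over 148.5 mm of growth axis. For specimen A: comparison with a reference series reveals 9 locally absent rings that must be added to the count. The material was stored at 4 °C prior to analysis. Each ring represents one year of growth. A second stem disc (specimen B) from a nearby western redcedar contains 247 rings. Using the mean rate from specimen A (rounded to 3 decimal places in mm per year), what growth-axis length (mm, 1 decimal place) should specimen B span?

41.0 mm

Specimen A: adjusted count: 887 + 9 = 896 rings.
A: Mean rate = 148.5 mm / 896 years ≈ 0.166 mm/year.
Length of B = 0.166 × 247 = 41.0 mm.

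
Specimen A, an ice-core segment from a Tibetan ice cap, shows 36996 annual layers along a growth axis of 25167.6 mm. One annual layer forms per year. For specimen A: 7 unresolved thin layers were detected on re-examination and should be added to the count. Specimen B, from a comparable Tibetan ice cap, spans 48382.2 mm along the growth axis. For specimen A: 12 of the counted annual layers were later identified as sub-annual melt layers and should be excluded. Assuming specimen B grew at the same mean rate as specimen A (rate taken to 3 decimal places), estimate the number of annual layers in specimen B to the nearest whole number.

71150 annual layers

Specimen A: adjusted count: 36996 − 12 + 7 = 36991 annual layers.
A: 25167.6 mm over 36991 years gives 25167.6 / 36991 ≈ 0.680 mm per year.
Specimen B: 48382.2 mm / 0.680 mm per year = 71150.29 years ≈ 71150 annual layers.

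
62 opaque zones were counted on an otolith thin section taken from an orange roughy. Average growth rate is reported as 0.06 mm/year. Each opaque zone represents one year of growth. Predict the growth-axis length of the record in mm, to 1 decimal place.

The record spans 62 years at 0.06 mm per year.
62 years at 0.06 mm/year gives 0.06 × 62 = 3.7 mm.

3.7 mm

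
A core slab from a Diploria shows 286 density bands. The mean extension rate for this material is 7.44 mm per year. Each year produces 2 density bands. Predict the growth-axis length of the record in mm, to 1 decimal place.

Dividing by 2 density bands per year: 286 / 2 = 143 years.
Predicted length = 7.44 mm/year × 143 years = 1063.9 mm.

1063.9 mm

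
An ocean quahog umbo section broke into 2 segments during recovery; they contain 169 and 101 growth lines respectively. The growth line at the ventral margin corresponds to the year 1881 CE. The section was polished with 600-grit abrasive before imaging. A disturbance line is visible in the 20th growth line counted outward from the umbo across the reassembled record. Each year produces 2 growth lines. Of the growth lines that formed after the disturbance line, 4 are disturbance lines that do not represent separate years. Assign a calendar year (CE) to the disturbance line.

1758 CE

Total growth lines = 169 + 101 = 270.
270 − 20 = 250 growth lines lie beyond the disturbance line toward the ventral margin.
Excluding 4 false growth lines: 250 − 4 = 246.
246 growth lines at 2 per year is 246 / 2 = 123 years.
1881 − 123 = 1758 CE.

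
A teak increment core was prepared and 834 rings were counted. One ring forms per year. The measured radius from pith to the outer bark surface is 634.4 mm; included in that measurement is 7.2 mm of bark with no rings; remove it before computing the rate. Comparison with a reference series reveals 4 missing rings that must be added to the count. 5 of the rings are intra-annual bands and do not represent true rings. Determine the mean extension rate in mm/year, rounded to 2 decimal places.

Correcting the raw count gives 834 − 5 + 4 = 833 true rings.
Net length = 634.4 − 7.2 = 627.2 mm.
Mean rate = 627.2 mm / 833 years ≈ 0.75 mm/year.

0.75 mm/year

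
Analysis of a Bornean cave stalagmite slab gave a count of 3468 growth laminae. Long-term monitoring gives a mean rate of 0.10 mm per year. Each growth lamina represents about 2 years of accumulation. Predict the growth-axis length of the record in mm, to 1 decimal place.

At 2 years per growth lamina, 3468 × 2 = 6936 years.
Length ≈ 0.10 × 6936 = 693.6 mm.

693.6 mm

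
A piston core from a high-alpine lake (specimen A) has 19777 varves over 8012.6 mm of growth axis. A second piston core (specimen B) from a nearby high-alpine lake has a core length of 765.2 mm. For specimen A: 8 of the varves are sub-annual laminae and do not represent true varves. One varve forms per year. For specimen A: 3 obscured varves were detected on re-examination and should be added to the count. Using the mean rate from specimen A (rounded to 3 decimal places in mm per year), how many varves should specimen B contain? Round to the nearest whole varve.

1889 varves

Specimen A: true varve count = 19777 − 8 + 3 = 19772.
A: 8012.6 mm over 19772 years gives 8012.6 / 19772 ≈ 0.405 mm/yr.
For B, 765.2 / 0.405 = 1889.38 years ≈ 1889 varves.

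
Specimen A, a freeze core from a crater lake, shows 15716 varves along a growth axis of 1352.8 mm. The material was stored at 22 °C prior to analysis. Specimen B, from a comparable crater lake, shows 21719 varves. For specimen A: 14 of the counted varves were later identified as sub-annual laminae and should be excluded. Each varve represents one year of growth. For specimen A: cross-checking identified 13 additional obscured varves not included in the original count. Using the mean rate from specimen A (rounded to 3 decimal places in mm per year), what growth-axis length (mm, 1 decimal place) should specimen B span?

Specimen A: adjusted count: 15716 − 14 + 13 = 15715 varves.
A: Mean rate = 1352.8 mm / 15715 years ≈ 0.086 mm/yr.
Length of B = 0.086 × 21719 = 1867.8 mm.

1867.8 mm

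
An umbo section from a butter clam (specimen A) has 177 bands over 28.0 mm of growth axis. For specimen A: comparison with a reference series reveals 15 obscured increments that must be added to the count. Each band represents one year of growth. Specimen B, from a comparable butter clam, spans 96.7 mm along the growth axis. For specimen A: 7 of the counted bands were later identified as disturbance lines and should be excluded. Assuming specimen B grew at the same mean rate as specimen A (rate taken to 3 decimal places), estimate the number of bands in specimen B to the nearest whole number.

Specimen A: adjusted count: 177 − 7 + 15 = 185 bands.
A: Extension rate ≈ 28.0 / 185 = 0.151 mm/year.
Specimen B: 96.7 mm / 0.151 mm per year = 640.40 years ≈ 640 bands.

640 bands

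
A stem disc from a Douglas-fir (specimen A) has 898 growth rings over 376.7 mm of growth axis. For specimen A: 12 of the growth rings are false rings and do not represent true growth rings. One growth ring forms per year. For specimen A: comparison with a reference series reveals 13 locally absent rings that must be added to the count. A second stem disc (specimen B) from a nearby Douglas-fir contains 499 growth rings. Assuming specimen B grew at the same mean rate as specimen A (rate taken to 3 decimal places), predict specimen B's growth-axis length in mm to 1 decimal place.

Specimen A: correcting the raw count gives 898 − 12 + 13 = 899 true growth rings.
A: 376.7 mm over 899 years gives 376.7 / 899 ≈ 0.419 mm/yr.
For B, 0.419 mm/year × 499 years = 209.1 mm.

209.1 mm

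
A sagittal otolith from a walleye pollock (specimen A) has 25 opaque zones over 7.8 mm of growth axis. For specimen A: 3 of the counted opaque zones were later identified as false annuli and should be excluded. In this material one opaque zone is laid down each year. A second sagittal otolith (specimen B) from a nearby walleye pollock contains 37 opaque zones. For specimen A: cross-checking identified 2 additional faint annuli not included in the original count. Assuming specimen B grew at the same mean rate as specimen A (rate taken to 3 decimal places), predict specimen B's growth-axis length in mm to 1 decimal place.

12.0 mm

Specimen A: correcting the raw count gives 25 − 3 + 2 = 24 true opaque zones.
A: 7.8 mm over 24 years gives 7.8 / 24 ≈ 0.325 mm per year.
Length of B = 0.325 × 37 = 12.0 mm.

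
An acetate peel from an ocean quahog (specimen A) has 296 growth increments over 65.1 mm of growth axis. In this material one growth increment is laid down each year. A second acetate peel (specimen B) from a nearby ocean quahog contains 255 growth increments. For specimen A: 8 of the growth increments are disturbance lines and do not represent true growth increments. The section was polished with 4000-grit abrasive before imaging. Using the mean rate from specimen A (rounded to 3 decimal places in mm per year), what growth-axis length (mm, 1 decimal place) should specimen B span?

57.6 mm

Specimen A: adjusted count: 296 − 8 = 288 growth increments.
A: 65.1 mm over 288 years gives 65.1 / 288 ≈ 0.226 mm per year.
Length of B = 0.226 × 255 = 57.6 mm.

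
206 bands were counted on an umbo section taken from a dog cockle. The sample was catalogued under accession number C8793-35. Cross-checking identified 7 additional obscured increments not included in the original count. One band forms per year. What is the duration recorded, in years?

213 years

True band count = 206 + 7 = 213.
One band per year makes the duration 213 years.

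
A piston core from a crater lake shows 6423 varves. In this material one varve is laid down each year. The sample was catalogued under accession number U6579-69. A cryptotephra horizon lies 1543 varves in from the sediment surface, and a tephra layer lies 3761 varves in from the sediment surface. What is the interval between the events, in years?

2218 yr

3761 − 1543 = 2218 varves lie between the two events.
One varve per year makes the interval 2218 years.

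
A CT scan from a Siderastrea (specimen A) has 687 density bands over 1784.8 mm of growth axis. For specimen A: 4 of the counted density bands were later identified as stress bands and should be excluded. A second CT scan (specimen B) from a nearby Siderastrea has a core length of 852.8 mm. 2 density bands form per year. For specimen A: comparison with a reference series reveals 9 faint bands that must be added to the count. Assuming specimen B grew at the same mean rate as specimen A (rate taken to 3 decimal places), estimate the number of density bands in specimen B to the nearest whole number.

Specimen A: correcting the raw count gives 687 − 4 + 9 = 692 true density bands.
Specimen A: dividing by 2 density bands per year: 692 / 2 = 346 years.
A: Extension rate ≈ 1784.8 / 346 = 5.158 mm/yr.
For B, 852.8 / 5.158 = 165.34 years; at 2 density bands per year that is 165.34 × 2 ≈ 331 density bands.

331 density bands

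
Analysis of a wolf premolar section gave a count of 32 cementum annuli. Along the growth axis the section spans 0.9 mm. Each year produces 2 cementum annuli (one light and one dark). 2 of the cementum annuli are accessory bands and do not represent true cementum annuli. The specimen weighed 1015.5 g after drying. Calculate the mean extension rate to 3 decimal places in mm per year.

0.060 mm per year

After corrections the count is 32 − 2 = 30 cementum annuli.
Dividing by 2 cementum annuli per year: 30 / 2 = 15 years.
Mean rate = 0.9 mm / 15 years ≈ 0.060 mm per year.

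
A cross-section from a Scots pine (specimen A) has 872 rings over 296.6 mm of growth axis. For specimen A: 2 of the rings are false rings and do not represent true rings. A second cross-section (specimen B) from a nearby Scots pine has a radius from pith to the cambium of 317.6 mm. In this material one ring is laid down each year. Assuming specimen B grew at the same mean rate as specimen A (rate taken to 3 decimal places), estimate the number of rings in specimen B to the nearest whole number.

931 rings

Specimen A: adjusted count: 872 − 2 = 870 rings.
A: 296.6 mm over 870 years gives 296.6 / 870 ≈ 0.341 mm/year.
Specimen B: 317.6 mm / 0.341 mm per year = 931.38 years ≈ 931 rings.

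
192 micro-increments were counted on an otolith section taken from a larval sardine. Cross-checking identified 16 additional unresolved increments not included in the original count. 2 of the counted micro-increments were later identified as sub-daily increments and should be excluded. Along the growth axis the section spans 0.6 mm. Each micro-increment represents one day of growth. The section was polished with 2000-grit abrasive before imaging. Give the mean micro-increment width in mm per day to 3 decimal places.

After corrections the count is 192 − 2 + 16 = 206 micro-increments.
Extension rate ≈ 0.6 / 206 = 0.003 mm per day.

0.003 mm per day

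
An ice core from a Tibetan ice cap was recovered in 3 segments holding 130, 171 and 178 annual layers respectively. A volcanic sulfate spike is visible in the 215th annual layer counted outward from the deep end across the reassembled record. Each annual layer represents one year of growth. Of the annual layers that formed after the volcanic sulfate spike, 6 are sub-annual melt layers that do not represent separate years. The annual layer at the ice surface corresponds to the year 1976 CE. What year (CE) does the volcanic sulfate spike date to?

1718 CE

Total annual layers = 130 + 171 + 178 = 479.
The volcanic sulfate spike sits at annual layer 215 from the deep end, so 479 − 215 = 264 annual layers formed after it.
Removing the 6 false annual layers leaves 264 − 6 = 258 true annual layers beyond the volcanic sulfate spike.
Counting back 258 years from 1976 CE places the volcanic sulfate spike in 1976 − 258 = 1718 CE.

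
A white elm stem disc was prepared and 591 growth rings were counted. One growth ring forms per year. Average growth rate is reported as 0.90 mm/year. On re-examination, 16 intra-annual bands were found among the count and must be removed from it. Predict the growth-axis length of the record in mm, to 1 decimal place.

After corrections the count is 591 − 16 = 575 growth rings.
Predicted length = 0.90 mm/year × 575 years = 517.5 mm.

517.5 mm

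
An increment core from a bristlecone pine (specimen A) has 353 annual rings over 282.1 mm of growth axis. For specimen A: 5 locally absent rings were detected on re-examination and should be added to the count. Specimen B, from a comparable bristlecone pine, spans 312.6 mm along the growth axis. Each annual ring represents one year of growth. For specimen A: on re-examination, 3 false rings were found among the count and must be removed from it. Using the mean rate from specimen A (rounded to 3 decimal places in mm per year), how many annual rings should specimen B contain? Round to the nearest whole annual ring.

Specimen A: correcting the raw count gives 353 − 3 + 5 = 355 true annual rings.
A: Mean rate = 282.1 mm / 355 years ≈ 0.795 mm per year.
B spans 312.6 / 0.795 = 393.21 years ≈ 393 annual rings.

393 annual rings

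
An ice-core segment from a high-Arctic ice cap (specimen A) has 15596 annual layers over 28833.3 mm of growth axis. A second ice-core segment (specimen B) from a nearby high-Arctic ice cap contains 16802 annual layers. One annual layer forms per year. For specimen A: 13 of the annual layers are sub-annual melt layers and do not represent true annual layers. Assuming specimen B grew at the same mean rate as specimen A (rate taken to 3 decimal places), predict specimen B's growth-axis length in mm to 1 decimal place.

Specimen A: true annual layer count = 15596 − 13 = 15583.
A: Mean rate = 28833.3 mm / 15583 years ≈ 1.850 mm/yr.
For B, 1.850 mm/year × 16802 years = 31083.7 mm.

31083.7 mm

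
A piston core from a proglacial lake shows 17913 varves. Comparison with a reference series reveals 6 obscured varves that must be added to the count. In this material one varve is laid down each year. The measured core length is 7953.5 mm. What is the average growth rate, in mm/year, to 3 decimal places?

0.444 mm/year

True varve count = 17913 + 6 = 17919.
Extension rate ≈ 7953.5 / 17919 = 0.444 mm/year.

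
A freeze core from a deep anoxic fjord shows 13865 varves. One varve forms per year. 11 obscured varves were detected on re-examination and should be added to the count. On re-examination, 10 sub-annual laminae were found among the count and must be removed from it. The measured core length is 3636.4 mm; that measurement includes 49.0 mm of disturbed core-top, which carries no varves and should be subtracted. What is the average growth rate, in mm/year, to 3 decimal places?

After corrections the count is 13865 − 10 + 11 = 13866 varves.
Removing the 49.0 mm offcut leaves 3636.4 − 49.0 = 3587.4 mm.
3587.4 mm over 13866 years gives 3587.4 / 13866 ≈ 0.259 mm/year.

0.259 mm/year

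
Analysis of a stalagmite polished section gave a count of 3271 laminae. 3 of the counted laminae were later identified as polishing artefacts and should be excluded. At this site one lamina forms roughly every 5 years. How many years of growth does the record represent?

Correcting the raw count gives 3271 − 3 = 3268 true laminae.
Multiplying by 5 years per lamina: 3268 × 5 = 16340 years.

16340 yr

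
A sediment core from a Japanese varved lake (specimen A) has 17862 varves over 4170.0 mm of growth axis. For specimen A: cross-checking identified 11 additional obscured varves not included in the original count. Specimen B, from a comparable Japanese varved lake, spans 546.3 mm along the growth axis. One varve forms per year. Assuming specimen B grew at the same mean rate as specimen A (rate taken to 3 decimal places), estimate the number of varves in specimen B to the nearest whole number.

2345 varves

Specimen A: correcting the raw count gives 17862 + 11 = 17873 true varves.
A: Mean rate = 4170.0 mm / 17873 years ≈ 0.233 mm per year.
Specimen B: 546.3 mm / 0.233 mm per year = 2344.64 years ≈ 2345 varves.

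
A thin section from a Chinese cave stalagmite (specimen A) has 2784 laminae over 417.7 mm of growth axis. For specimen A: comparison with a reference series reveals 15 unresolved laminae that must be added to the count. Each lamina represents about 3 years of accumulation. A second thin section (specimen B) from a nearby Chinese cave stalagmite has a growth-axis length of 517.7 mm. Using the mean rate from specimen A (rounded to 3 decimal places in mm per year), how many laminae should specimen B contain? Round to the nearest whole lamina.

3451 laminae

Specimen A: correcting the raw count gives 2784 + 15 = 2799 true laminae.
Specimen A: multiplying by 3 years per lamina: 2799 × 3 = 8397 years.
A: Mean rate = 417.7 mm / 8397 years ≈ 0.050 mm/yr.
B spans 517.7 / 0.050 = 10354.00 years; at 3 years per lamina that is 10354.00 / 3 ≈ 3451 laminae.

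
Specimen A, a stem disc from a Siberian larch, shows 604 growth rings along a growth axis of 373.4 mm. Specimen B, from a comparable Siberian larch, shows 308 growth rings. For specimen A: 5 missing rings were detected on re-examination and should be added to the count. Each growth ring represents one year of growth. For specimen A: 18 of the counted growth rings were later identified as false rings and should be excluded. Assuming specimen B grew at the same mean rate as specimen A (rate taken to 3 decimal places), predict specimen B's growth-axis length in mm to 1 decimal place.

Specimen A: true growth ring count = 604 − 18 + 5 = 591.
A: 373.4 mm over 591 years gives 373.4 / 591 ≈ 0.632 mm/year.
Length of B = 0.632 × 308 = 194.7 mm.

194.7 mm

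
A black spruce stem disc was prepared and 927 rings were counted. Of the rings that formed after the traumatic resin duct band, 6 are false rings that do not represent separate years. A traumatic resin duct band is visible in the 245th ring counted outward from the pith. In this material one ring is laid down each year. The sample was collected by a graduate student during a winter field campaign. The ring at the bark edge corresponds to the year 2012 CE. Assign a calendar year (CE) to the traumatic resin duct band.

1336 CE

The traumatic resin duct band sits at ring 245 from the pith, so 927 − 245 = 682 rings formed after it.
Excluding 6 false rings: 682 − 6 = 676.
Counting back 676 years from 2012 CE places the traumatic resin duct band in 2012 − 676 = 1336 CE.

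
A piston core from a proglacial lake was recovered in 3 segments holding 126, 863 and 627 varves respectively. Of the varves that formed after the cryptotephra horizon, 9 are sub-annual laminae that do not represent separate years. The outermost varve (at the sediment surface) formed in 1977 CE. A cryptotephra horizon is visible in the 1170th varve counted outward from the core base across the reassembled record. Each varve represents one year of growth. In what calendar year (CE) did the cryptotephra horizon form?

Total varves = 126 + 863 + 627 = 1616.
The cryptotephra horizon sits at varve 1170 from the core base, so 1616 − 1170 = 446 varves formed after it.
Excluding 9 false varves: 446 − 9 = 437.
Counting back 437 years from 1977 CE places the cryptotephra horizon in 1977 − 437 = 1540 CE.

1540 CE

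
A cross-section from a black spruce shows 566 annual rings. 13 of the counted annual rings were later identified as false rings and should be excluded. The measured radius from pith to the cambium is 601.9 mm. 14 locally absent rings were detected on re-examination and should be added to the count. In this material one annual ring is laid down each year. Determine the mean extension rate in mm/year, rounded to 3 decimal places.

1.062 mm/year

Correcting the raw count gives 566 − 13 + 14 = 567 true annual rings.
601.9 mm over 567 years gives 601.9 / 567 ≈ 1.062 mm/year.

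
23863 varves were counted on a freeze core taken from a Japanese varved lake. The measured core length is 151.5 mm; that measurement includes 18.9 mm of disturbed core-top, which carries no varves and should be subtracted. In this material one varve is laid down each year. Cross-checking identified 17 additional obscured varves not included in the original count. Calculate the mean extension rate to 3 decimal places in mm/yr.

0.006 mm/yr

True varve count = 23863 + 17 = 23880.
Net length = 151.5 − 18.9 = 132.6 mm.
Mean rate = 132.6 mm / 23880 years ≈ 0.006 mm/yr.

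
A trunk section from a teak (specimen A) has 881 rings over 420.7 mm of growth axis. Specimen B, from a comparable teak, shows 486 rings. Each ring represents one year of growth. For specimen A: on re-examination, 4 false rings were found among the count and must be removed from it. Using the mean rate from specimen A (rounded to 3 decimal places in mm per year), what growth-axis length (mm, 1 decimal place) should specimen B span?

Specimen A: true ring count = 881 − 4 = 877.
A: 420.7 mm over 877 years gives 420.7 / 877 ≈ 0.480 mm/year.
For B, 0.480 mm/year × 486 years = 233.3 mm.

233.3 mm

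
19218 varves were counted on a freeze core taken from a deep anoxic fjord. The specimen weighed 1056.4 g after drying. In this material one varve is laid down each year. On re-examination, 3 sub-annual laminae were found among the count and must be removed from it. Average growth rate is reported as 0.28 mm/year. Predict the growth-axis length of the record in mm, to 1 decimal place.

Adjusted count: 19218 − 3 = 19215 varves.
19215 years at 0.28 mm/year gives 0.28 × 19215 = 5380.2 mm.

5380.2 mm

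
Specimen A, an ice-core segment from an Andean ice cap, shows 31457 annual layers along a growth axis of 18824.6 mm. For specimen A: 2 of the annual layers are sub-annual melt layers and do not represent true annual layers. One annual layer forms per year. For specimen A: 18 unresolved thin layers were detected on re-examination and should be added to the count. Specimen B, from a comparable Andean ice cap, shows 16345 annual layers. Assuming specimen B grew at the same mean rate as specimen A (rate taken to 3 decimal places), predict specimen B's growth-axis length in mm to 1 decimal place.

9774.3 mm

Specimen A: correcting the raw count gives 31457 − 2 + 18 = 31473 true annual layers.
A: Extension rate ≈ 18824.6 / 31473 = 0.598 mm/year.
For B, 0.598 mm/year × 16345 years = 9774.3 mm.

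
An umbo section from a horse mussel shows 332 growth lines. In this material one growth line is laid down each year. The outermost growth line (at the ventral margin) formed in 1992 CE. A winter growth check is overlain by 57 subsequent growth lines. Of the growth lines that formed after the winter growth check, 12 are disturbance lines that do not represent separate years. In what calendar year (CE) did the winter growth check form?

1947 CE

There are 57 growth lines younger than the winter growth check.
Excluding 12 false growth lines: 57 − 12 = 45.
Counting back 45 years from 1992 CE places the winter growth check in 1992 − 45 = 1947 CE.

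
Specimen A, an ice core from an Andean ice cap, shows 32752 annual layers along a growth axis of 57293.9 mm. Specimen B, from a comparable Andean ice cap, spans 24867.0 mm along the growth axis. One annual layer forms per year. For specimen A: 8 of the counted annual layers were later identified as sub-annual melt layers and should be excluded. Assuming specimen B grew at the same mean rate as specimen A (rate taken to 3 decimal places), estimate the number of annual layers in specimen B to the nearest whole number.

Specimen A: true annual layer count = 32752 − 8 = 32744.
A: Mean rate = 57293.9 mm / 32744 years ≈ 1.750 mm/year.
B spans 24867.0 / 1.750 = 14209.71 years ≈ 14210 annual layers.

14210 annual layers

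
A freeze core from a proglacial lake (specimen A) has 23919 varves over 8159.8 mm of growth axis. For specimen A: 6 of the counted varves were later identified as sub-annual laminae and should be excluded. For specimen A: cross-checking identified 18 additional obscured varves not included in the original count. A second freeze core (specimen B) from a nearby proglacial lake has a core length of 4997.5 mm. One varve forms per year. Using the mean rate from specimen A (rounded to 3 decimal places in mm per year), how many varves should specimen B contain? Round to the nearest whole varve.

14655 varves

Specimen A: after corrections the count is 23919 − 6 + 18 = 23931 varves.
A: Extension rate ≈ 8159.8 / 23931 = 0.341 mm/yr.
Specimen B: 4997.5 mm / 0.341 mm per year = 14655.43 years ≈ 14655 varves.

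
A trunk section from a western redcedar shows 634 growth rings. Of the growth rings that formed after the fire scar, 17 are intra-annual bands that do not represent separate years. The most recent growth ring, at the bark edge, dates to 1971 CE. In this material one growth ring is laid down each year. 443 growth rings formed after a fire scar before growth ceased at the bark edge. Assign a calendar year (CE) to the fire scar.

1545 CE

There are 443 growth rings younger than the fire scar.
443 − 17 false = 426 true growth rings after the fire scar.
1971 − 426 = 1545 CE.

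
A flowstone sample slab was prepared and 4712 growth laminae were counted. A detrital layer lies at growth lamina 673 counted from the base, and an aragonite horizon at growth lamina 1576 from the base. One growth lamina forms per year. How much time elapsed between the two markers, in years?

903 yr

1576 − 673 = 903 growth laminae lie between the two events.
One growth lamina per year makes the interval 903 years.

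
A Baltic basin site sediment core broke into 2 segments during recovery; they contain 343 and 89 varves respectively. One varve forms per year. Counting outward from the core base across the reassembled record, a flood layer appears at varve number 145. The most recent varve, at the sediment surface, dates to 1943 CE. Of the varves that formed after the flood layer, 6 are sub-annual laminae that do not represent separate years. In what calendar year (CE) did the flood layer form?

1662 CE

Total varves = 343 + 89 = 432.
432 − 145 = 287 varves lie beyond the flood layer toward the sediment surface.
287 − 6 false = 281 true varves after the flood layer.
1943 − 281 = 1662 CE.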